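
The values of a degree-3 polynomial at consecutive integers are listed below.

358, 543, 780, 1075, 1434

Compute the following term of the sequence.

Δ: 185, 237, 295, 359
Δ²: 52, 58, 64
Δ³: 6, 6
Constant third difference = 6, so extend:
64 + 6 = 70;  359 + 70 = 429;  1434 + 429 = 1863

1863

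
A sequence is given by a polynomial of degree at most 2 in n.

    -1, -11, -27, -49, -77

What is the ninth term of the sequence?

Δ: -10  -16  -22  -28
Δ²: -6  -6  -6
The second differences are constant (-6).
-28 − 6 = -34;  -77 − 34 = -111
-34 − 6 = -40;  -111 − 40 = -151
-40 − 6 = -46;  -151 − 46 = -197
-46 − 6 = -52;  -197 − 52 = -249

-249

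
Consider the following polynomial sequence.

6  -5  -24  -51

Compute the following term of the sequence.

Δ: -11 , -19 , -27
Δ²: -8 , -8
The second differences are constant (-8).
-27 − 8 = -35;  -51 − 35 = -86

-86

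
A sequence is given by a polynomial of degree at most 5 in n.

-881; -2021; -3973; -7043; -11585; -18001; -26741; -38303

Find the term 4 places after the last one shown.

Δ: -1140  -1952  -3070  -4542  -6416  -8740  -11562
Δ²: -812  -1118  -1472  -1874  -2324  -2822
Δ³: -306  -354  -402  -450  -498
Δ⁴: -48  -48  -48  -48
The fourth differences are constant (-48).
-498 − 48 = -546;  -2822 − 546 = -3368;  -11562 − 3368 = -14930;  -38303 − 14930 = -53233
-546 − 48 = -594;  -3368 − 594 = -3962;  -14930 − 3962 = -18892;  -53233 − 18892 = -72125
-594 − 48 = -642;  -3962 − 642 = -4604;  -18892 − 4604 = -23496;  -72125 − 23496 = -95621
-642 − 48 = -690;  -4604 − 690 = -5294;  -23496 − 5294 = -28790;  -95621 − 28790 = -124411

-124411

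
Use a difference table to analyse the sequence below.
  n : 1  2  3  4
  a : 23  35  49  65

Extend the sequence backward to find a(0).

12  14  16
2  2
The second differences are constant at 2.
Work back: 12 − 2 = 10;  23 − 10 = 13

13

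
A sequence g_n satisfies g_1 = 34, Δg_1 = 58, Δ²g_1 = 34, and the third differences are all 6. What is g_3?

184

Build the table forward from the leading diagonal:
Third differences: 6  6  6
Second differences: 34  40  46
First differences: 58  92  132
g: 34  92  184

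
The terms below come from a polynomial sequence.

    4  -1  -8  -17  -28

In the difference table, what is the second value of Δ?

Δ: -5, -7, -9, -11
Δ²: -2, -2, -2

-7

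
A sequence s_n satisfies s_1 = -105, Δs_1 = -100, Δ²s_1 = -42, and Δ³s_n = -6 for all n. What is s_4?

Build the table forward from the leading diagonal:
Third differences: -6, -6, -6, -6
Second differences: -42, -48, -54, -60
First differences: -100, -142, -190, -244
s: -105, -205, -347, -537

-537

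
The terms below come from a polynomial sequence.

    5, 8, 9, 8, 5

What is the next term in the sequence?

0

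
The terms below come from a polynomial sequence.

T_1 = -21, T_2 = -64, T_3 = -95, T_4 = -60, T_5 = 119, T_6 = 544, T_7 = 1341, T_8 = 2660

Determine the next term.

4675

D1: -43, -31, 35, 179, 425, 797, 1319
D2: 12, 66, 144, 246, 372, 522
D3: 54, 78, 102, 126, 150
D4: 24, 24, 24, 24
The fourth differences are constant (24).
150 + 24 = 174;  522 + 174 = 696;  1319 + 696 = 2015;  2660 + 2015 = 4675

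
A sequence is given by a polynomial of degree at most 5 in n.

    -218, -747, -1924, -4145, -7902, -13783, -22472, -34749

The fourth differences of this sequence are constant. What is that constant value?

-96

First differences: -529, -1177, -2221, -3757, -5881, -8689, -12277
Second differences: -648, -1044, -1536, -2124, -2808, -3588
Third differences: -396, -492, -588, -684, -780
Fourth differences: -96, -96, -96, -96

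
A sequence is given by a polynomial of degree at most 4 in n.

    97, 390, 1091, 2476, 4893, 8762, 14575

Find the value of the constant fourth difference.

72

Δ: 293, 701, 1385, 2417, 3869, 5813
Δ²: 408, 684, 1032, 1452, 1944
Δ³: 276, 348, 420, 492
Δ⁴: 72, 72, 72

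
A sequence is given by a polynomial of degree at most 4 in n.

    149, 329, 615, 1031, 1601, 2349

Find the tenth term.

7601

Δ: 180  286  416  570  748
Δ²: 106  130  154  178
Δ³: 24  24  24
The third differences are constant (24).
178 + 24 = 202;  748 + 202 = 950;  2349 + 950 = 3299
202 + 24 = 226;  950 + 226 = 1176;  3299 + 1176 = 4475
226 + 24 = 250;  1176 + 250 = 1426;  4475 + 1426 = 5901
250 + 24 = 274;  1426 + 274 = 1700;  5901 + 1700 = 7601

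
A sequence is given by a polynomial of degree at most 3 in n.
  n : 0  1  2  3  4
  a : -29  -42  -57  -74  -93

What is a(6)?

D1: -13 , -15 , -17 , -19
D2: -2 , -2 , -2
Constant second difference = -2, so extend:
-19 − 2 = -21;  -93 − 21 = -114
-21 − 2 = -23;  -114 − 23 = -137

-137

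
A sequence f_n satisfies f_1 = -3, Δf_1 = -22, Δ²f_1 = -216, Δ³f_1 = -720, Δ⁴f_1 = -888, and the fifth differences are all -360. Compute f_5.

Build the table forward from the leading diagonal:
Δ⁵: -360  -360  -360  -360  -360
Δ⁴: -888  -1248  -1608  -1968  -2328
Δ³: -720  -1608  -2856  -4464  -6432
Δ²: -216  -936  -2544  -5400  -9864
Δ: -22  -238  -1174  -3718  -9118
f: -3  -25  -263  -1437  -5155

-5155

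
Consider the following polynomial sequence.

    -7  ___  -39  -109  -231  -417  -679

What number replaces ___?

-9

Using the last 5 terms:
D1: -70, -122, -186, -262
D2: -52, -64, -76
D3: -12, -12
Constant third difference = -12.
Extend backward: -52 + 12 = -40;  -70 + 40 = -30;  -39 + 30 = -9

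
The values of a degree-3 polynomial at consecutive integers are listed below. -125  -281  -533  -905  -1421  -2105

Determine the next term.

-156, -252, -372, -516, -684
-96, -120, -144, -168
-24, -24, -24
Constant third difference = -24, so extend:
-168 − 24 = -192;  -684 − 192 = -876;  -2105 − 876 = -2981

-2981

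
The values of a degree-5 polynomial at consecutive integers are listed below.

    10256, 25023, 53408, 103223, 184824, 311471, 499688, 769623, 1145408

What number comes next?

First differences: 14767, 28385, 49815, 81601, 126647, 188217, 269935, 375785
Second differences: 13618, 21430, 31786, 45046, 61570, 81718, 105850
Third differences: 7812, 10356, 13260, 16524, 20148, 24132
Fourth differences: 2544, 2904, 3264, 3624, 3984
Fifth differences: 360, 360, 360, 360
Fifth differences constant at 360.
3984 + 360 = 4344;  24132 + 4344 = 28476;  105850 + 28476 = 134326;  375785 + 134326 = 510111;  1145408 + 510111 = 1655519

1655519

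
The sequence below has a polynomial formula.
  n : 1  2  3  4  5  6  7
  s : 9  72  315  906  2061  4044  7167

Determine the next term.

11790

First differences: 63, 243, 591, 1155, 1983, 3123
Second differences: 180, 348, 564, 828, 1140
Third differences: 168, 216, 264, 312
Fourth differences: 48, 48, 48
Constant fourth difference = 48, so extend:
312 + 48 = 360;  1140 + 360 = 1500;  3123 + 1500 = 4623;  7167 + 4623 = 11790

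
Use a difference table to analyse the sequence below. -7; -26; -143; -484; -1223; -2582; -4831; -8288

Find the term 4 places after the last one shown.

D1: -19 , -117 , -341 , -739 , -1359 , -2249 , -3457
D2: -98 , -224 , -398 , -620 , -890 , -1208
D3: -126 , -174 , -222 , -270 , -318
D4: -48 , -48 , -48 , -48
The fourth differences are constant (-48).
-318 − 48 = -366;  -1208 − 366 = -1574;  -3457 − 1574 = -5031;  -8288 − 5031 = -13319
-366 − 48 = -414;  -1574 − 414 = -1988;  -5031 − 1988 = -7019;  -13319 − 7019 = -20338
-414 − 48 = -462;  -1988 − 462 = -2450;  -7019 − 2450 = -9469;  -20338 − 9469 = -29807
-462 − 48 = -510;  -2450 − 510 = -2960;  -9469 − 2960 = -12429;  -29807 − 12429 = -42236

-42236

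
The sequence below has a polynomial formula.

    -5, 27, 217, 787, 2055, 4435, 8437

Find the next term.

D1: 32, 190, 570, 1268, 2380, 4002
D2: 158, 380, 698, 1112, 1622
D3: 222, 318, 414, 510
D4: 96, 96, 96
Constant fourth difference = 96, so extend:
510 + 96 = 606;  1622 + 606 = 2228;  4002 + 2228 = 6230;  8437 + 6230 = 14667

14667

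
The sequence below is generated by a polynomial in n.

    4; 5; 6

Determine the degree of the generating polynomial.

Δ: 1, 1
The first differences are constant, so the polynomial has degree 1.

1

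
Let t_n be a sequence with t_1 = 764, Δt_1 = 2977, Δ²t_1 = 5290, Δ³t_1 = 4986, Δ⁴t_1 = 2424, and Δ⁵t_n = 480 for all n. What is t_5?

66780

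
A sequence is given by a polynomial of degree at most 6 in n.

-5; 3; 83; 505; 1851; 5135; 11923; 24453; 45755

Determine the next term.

79771

D1: 8, 80, 422, 1346, 3284, 6788, 12530, 21302
D2: 72, 342, 924, 1938, 3504, 5742, 8772
D3: 270, 582, 1014, 1566, 2238, 3030
D4: 312, 432, 552, 672, 792
D5: 120, 120, 120, 120
Constant fifth difference = 120, so extend:
792 + 120 = 912;  3030 + 912 = 3942;  8772 + 3942 = 12714;  21302 + 12714 = 34016;  45755 + 34016 = 79771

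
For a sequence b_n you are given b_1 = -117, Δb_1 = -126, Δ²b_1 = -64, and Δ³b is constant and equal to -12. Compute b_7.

-2073

Build the table forward from the leading diagonal:
Δ³: -12, -12, -12, -12, -12, -12, -12
Δ²: -64, -76, -88, -100, -112, -124, -136
Δ: -126, -190, -266, -354, -454, -566, -690
b: -117, -243, -433, -699, -1053, -1507, -2073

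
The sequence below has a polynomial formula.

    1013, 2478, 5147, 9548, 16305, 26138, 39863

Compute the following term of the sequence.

58392

D1: 1465, 2669, 4401, 6757, 9833, 13725
D2: 1204, 1732, 2356, 3076, 3892
D3: 528, 624, 720, 816
D4: 96, 96, 96
The fourth differences are constant (96).
816 + 96 = 912;  3892 + 912 = 4804;  13725 + 4804 = 18529;  39863 + 18529 = 58392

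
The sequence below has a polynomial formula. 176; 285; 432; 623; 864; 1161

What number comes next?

1520

Δ: 109, 147, 191, 241, 297
Δ²: 38, 44, 50, 56
Δ³: 6, 6, 6
Third differences constant at 6.
56 + 6 = 62;  297 + 62 = 359;  1161 + 359 = 1520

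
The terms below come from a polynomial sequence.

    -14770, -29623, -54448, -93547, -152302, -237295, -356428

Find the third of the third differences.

-6582

D1: -14853, -24825, -39099, -58755, -84993, -119133
D2: -9972, -14274, -19656, -26238, -34140
D3: -4302, -5382, -6582, -7902
D4: -1080, -1200, -1320
D5: -120, -120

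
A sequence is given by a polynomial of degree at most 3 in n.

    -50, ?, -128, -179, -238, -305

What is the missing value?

-85

Using the last 4 terms:
-51  -59  -67
-8  -8
Constant second difference = -8.
Extend backward: -51 + 8 = -43;  -128 + 43 = -85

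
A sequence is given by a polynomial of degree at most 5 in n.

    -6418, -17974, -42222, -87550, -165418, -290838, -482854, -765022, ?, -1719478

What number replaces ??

-1165890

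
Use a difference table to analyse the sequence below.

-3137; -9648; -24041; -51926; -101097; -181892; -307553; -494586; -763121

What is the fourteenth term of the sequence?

-4331916

D1: -6511, -14393, -27885, -49171, -80795, -125661, -187033, -268535
D2: -7882, -13492, -21286, -31624, -44866, -61372, -81502
D3: -5610, -7794, -10338, -13242, -16506, -20130
D4: -2184, -2544, -2904, -3264, -3624
D5: -360, -360, -360, -360
The fifth differences are constant (-360).
-3624 − 360 = -3984;  -20130 − 3984 = -24114;  -81502 − 24114 = -105616;  -268535 − 105616 = -374151;  -763121 − 374151 = -1137272
-3984 − 360 = -4344;  -24114 − 4344 = -28458;  -105616 − 28458 = -134074;  -374151 − 134074 = -508225;  -1137272 − 508225 = -1645497
-4344 − 360 = -4704;  -28458 − 4704 = -33162;  -134074 − 33162 = -167236;  -508225 − 167236 = -675461;  -1645497 − 675461 = -2320958
-4704 − 360 = -5064;  -33162 − 5064 = -38226;  -167236 − 38226 = -205462;  -675461 − 205462 = -880923;  -2320958 − 880923 = -3201881
-5064 − 360 = -5424;  -38226 − 5424 = -43650;  -205462 − 43650 = -249112;  -880923 − 249112 = -1130035;  -3201881 − 1130035 = -4331916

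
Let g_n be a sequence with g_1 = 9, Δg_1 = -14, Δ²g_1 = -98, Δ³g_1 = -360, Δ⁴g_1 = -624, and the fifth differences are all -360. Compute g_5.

Build the table forward from the leading diagonal:
Δ⁵: -360  -360  -360  -360  -360
Δ⁴: -624  -984  -1344  -1704  -2064
Δ³: -360  -984  -1968  -3312  -5016
Δ²: -98  -458  -1442  -3410  -6722
Δ: -14  -112  -570  -2012  -5422
g: 9  -5  -117  -687  -2699

-2699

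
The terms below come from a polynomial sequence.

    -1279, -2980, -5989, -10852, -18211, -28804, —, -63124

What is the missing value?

-43465

Using the first 6 terms:
-1701, -3009, -4863, -7359, -10593
-1308, -1854, -2496, -3234
-546, -642, -738
-96, -96
Constant fourth difference = -96.
Extend forward: -738 − 96 = -834;  -3234 − 834 = -4068;  -10593 − 4068 = -14661;  -28804 − 14661 = -43465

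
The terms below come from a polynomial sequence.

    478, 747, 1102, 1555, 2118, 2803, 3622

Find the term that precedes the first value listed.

283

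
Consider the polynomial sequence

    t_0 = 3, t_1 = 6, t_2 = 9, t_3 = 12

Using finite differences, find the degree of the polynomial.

1

D1: 3, 3, 3
The first differences are constant, so the polynomial has degree 1.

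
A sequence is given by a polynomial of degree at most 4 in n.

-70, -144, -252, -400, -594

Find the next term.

D1: -74, -108, -148, -194
D2: -34, -40, -46
D3: -6, -6
The third differences are constant (-6).
-46 − 6 = -52;  -194 − 52 = -246;  -594 − 246 = -840

-840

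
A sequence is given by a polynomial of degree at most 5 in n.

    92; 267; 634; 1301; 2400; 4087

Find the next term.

6542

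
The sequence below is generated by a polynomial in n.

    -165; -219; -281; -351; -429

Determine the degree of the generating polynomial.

2

D1: -54, -62, -70, -78
D2: -8, -8, -8
The second differences are constant, so the polynomial has degree 2.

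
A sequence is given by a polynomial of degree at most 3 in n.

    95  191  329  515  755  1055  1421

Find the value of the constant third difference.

D1: 96, 138, 186, 240, 300, 366
D2: 42, 48, 54, 60, 66
D3: 6, 6, 6, 6

6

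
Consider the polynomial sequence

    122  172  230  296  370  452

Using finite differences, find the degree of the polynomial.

50, 58, 66, 74, 82
8, 8, 8, 8
The second differences are constant, so the polynomial has degree 2.

2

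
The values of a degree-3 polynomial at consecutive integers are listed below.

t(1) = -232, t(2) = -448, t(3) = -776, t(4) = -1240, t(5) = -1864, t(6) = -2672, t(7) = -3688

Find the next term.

-4936

Δ: -216  -328  -464  -624  -808  -1016
Δ²: -112  -136  -160  -184  -208
Δ³: -24  -24  -24  -24
Third differences constant at -24.
-208 − 24 = -232;  -1016 − 232 = -1248;  -3688 − 1248 = -4936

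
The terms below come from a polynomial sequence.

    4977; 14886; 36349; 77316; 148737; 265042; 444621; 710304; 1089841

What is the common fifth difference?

480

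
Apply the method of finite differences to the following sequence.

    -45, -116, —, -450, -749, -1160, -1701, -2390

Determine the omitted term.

Using the last 5 terms:
D1: -299, -411, -541, -689
D2: -112, -130, -148
D3: -18, -18
Constant third difference = -18.
Extend backward: -112 + 18 = -94;  -299 + 94 = -205;  -450 + 205 = -245

-245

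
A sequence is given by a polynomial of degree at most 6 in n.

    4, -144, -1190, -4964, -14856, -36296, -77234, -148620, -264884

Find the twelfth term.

-1089524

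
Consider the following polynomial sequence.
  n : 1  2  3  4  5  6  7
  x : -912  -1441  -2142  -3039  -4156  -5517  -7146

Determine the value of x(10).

-529  -701  -897  -1117  -1361  -1629
-172  -196  -220  -244  -268
-24  -24  -24  -24
Constant third difference = -24, so extend:
-268 − 24 = -292;  -1629 − 292 = -1921;  -7146 − 1921 = -9067
-292 − 24 = -316;  -1921 − 316 = -2237;  -9067 − 2237 = -11304
-316 − 24 = -340;  -2237 − 340 = -2577;  -11304 − 2577 = -13881

-13881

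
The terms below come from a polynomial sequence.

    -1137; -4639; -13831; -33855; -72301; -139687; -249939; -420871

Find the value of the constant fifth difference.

-480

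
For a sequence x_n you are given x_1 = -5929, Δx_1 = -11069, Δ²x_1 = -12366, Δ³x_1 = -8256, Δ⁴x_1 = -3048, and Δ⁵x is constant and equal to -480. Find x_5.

-160473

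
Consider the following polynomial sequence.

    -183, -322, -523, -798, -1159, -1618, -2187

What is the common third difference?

-12

First differences: -139, -201, -275, -361, -459, -569
Second differences: -62, -74, -86, -98, -110
Third differences: -12, -12, -12, -12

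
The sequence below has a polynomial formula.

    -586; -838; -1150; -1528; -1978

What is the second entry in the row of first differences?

-312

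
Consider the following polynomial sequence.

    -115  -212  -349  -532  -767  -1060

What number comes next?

-97 , -137 , -183 , -235 , -293
-40 , -46 , -52 , -58
-6 , -6 , -6
The third differences are constant (-6).
-58 − 6 = -64;  -293 − 64 = -357;  -1060 − 357 = -1417

-1417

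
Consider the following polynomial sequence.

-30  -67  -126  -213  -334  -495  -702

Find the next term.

D1: -37  -59  -87  -121  -161  -207
D2: -22  -28  -34  -40  -46
D3: -6  -6  -6  -6
Third differences constant at -6.
-46 − 6 = -52;  -207 − 52 = -259;  -702 − 259 = -961

-961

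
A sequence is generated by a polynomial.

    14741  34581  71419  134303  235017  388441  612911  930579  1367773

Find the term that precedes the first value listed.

D1: 19840  36838  62884  100714  153424  224470  317668  437194
D2: 16998  26046  37830  52710  71046  93198  119526
D3: 9048  11784  14880  18336  22152  26328
D4: 2736  3096  3456  3816  4176
D5: 360  360  360  360
The fifth differences are constant at 360.
Work back: 2736 − 360 = 2376;  9048 − 2376 = 6672;  16998 − 6672 = 10326;  19840 − 10326 = 9514;  14741 − 9514 = 5227

5227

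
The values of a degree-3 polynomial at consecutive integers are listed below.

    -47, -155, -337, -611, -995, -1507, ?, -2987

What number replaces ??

Using the first 6 terms:
-108, -182, -274, -384, -512
-74, -92, -110, -128
-18, -18, -18
Constant third difference = -18.
Extend forward: -128 − 18 = -146;  -512 − 146 = -658;  -1507 − 658 = -2165

-2165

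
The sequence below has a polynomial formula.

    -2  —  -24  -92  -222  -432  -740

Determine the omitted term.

0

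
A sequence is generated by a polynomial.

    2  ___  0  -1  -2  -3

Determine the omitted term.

Using the last 4 terms:
D1: -1, -1, -1
Constant first difference = -1.
Extend backward: 0 + 1 = 1

1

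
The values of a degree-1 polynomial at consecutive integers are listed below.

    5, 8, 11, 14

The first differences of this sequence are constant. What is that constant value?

3

Δ: 3, 3, 3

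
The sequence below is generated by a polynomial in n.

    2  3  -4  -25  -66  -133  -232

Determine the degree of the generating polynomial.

First differences: 1, -7, -21, -41, -67, -99
Second differences: -8, -14, -20, -26, -32
Third differences: -6, -6, -6, -6
The third differences are constant, so the polynomial has degree 3.

3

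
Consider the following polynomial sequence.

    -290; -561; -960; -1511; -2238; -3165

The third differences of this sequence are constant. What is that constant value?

D1: -271, -399, -551, -727, -927
D2: -128, -152, -176, -200
D3: -24, -24, -24

-24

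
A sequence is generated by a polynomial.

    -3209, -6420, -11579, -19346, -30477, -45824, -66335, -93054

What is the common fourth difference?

Δ: -3211, -5159, -7767, -11131, -15347, -20511, -26719
Δ²: -1948, -2608, -3364, -4216, -5164, -6208
Δ³: -660, -756, -852, -948, -1044
Δ⁴: -96, -96, -96, -96

-96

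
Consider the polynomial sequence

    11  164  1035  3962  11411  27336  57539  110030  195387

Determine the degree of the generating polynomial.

First differences: 153, 871, 2927, 7449, 15925, 30203, 52491, 85357
Second differences: 718, 2056, 4522, 8476, 14278, 22288, 32866
Third differences: 1338, 2466, 3954, 5802, 8010, 10578
Fourth differences: 1128, 1488, 1848, 2208, 2568
Fifth differences: 360, 360, 360, 360
The fifth differences are constant, so the polynomial has degree 5.

5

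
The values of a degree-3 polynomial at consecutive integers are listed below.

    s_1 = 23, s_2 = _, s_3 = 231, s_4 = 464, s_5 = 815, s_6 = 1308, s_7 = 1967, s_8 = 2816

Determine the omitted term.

Using the last 6 terms:
First differences: 233, 351, 493, 659, 849
Second differences: 118, 142, 166, 190
Third differences: 24, 24, 24
Constant third difference = 24.
Extend backward: 118 − 24 = 94;  233 − 94 = 139;  231 − 139 = 92

92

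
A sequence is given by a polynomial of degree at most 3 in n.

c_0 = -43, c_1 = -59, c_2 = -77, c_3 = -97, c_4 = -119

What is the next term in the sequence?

-143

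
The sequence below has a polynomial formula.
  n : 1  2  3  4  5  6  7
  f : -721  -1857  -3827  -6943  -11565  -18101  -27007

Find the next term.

-1136, -1970, -3116, -4622, -6536, -8906
-834, -1146, -1506, -1914, -2370
-312, -360, -408, -456
-48, -48, -48
Constant fourth difference = -48, so extend:
-456 − 48 = -504;  -2370 − 504 = -2874;  -8906 − 2874 = -11780;  -27007 − 11780 = -38787

-38787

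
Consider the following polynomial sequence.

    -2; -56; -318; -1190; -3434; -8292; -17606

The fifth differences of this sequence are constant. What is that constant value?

-120

First differences: -54, -262, -872, -2244, -4858, -9314
Second differences: -208, -610, -1372, -2614, -4456
Third differences: -402, -762, -1242, -1842
Fourth differences: -360, -480, -600
Fifth differences: -120, -120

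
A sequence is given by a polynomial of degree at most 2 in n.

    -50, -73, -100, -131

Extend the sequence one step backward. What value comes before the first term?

-31

-23, -27, -31
-4, -4
The second differences are constant at -4.
Work back: -23 + 4 = -19;  -50 + 19 = -31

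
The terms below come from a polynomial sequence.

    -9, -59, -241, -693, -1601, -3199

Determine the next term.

Δ: -50 , -182 , -452 , -908 , -1598
Δ²: -132 , -270 , -456 , -690
Δ³: -138 , -186 , -234
Δ⁴: -48 , -48
Constant fourth difference = -48, so extend:
-234 − 48 = -282;  -690 − 282 = -972;  -1598 − 972 = -2570;  -3199 − 2570 = -5769

-5769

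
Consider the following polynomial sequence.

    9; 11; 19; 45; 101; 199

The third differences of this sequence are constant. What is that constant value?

12

First differences: 2, 8, 26, 56, 98
Second differences: 6, 18, 30, 42
Third differences: 12, 12, 12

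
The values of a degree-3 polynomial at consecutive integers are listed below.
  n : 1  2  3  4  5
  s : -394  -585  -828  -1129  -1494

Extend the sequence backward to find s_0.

-249

First differences: -191, -243, -301, -365
Second differences: -52, -58, -64
Third differences: -6, -6
The third differences are constant at -6.
Work back: -52 + 6 = -46;  -191 + 46 = -145;  -394 + 145 = -249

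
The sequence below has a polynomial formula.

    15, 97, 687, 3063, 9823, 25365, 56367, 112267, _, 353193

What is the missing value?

205743

Using the first 8 terms:
82  590  2376  6760  15542  31002  55900
508  1786  4384  8782  15460  24898
1278  2598  4398  6678  9438
1320  1800  2280  2760
480  480  480
Constant fifth difference = 480.
Extend forward: 2760 + 480 = 3240;  9438 + 3240 = 12678;  24898 + 12678 = 37576;  55900 + 37576 = 93476;  112267 + 93476 = 205743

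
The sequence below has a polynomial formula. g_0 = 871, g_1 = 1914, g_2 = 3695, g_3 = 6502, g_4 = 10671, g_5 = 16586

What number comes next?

Δ: 1043, 1781, 2807, 4169, 5915
Δ²: 738, 1026, 1362, 1746
Δ³: 288, 336, 384
Δ⁴: 48, 48
Constant fourth difference = 48, so extend:
384 + 48 = 432;  1746 + 432 = 2178;  5915 + 2178 = 8093;  16586 + 8093 = 24679

24679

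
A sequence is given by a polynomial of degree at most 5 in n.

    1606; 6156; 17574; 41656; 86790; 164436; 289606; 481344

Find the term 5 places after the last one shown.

3447814

First differences: 4550, 11418, 24082, 45134, 77646, 125170, 191738
Second differences: 6868, 12664, 21052, 32512, 47524, 66568
Third differences: 5796, 8388, 11460, 15012, 19044
Fourth differences: 2592, 3072, 3552, 4032
Fifth differences: 480, 480, 480
The fifth differences are constant (480).
4032 + 480 = 4512;  19044 + 4512 = 23556;  66568 + 23556 = 90124;  191738 + 90124 = 281862;  481344 + 281862 = 763206
4512 + 480 = 4992;  23556 + 4992 = 28548;  90124 + 28548 = 118672;  281862 + 118672 = 400534;  763206 + 400534 = 1163740
4992 + 480 = 5472;  28548 + 5472 = 34020;  118672 + 34020 = 152692;  400534 + 152692 = 553226;  1163740 + 553226 = 1716966
5472 + 480 = 5952;  34020 + 5952 = 39972;  152692 + 39972 = 192664;  553226 + 192664 = 745890;  1716966 + 745890 = 2462856
5952 + 480 = 6432;  39972 + 6432 = 46404;  192664 + 46404 = 239068;  745890 + 239068 = 984958;  2462856 + 984958 = 3447814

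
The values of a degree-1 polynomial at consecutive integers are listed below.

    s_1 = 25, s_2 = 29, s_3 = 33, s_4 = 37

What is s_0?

21

Δ: 4  4  4
The first differences are constant at 4.
Work back: 25 − 4 = 21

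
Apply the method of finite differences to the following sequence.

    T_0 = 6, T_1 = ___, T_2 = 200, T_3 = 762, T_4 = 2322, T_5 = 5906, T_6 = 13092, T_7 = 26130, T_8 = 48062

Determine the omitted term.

42

Using the last 7 terms:
Δ: 562  1560  3584  7186  13038  21932
Δ²: 998  2024  3602  5852  8894
Δ³: 1026  1578  2250  3042
Δ⁴: 552  672  792
Δ⁵: 120  120
Constant fifth difference = 120.
Extend backward: 552 − 120 = 432;  1026 − 432 = 594;  998 − 594 = 404;  562 − 404 = 158;  200 − 158 = 42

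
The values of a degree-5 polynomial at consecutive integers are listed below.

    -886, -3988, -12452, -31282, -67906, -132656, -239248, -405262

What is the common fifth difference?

-480

Δ: -3102, -8464, -18830, -36624, -64750, -106592, -166014
Δ²: -5362, -10366, -17794, -28126, -41842, -59422
Δ³: -5004, -7428, -10332, -13716, -17580
Δ⁴: -2424, -2904, -3384, -3864
Δ⁵: -480, -480, -480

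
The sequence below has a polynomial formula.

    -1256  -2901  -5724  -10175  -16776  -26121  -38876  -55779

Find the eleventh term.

-139836

Δ: -1645, -2823, -4451, -6601, -9345, -12755, -16903
Δ²: -1178, -1628, -2150, -2744, -3410, -4148
Δ³: -450, -522, -594, -666, -738
Δ⁴: -72, -72, -72, -72
Constant fourth difference = -72, so extend:
-738 − 72 = -810;  -4148 − 810 = -4958;  -16903 − 4958 = -21861;  -55779 − 21861 = -77640
-810 − 72 = -882;  -4958 − 882 = -5840;  -21861 − 5840 = -27701;  -77640 − 27701 = -105341
-882 − 72 = -954;  -5840 − 954 = -6794;  -27701 − 6794 = -34495;  -105341 − 34495 = -139836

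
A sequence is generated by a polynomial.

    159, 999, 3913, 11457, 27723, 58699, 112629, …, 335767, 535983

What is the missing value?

Using the first 7 terms:
First differences: 840  2914  7544  16266  30976  53930
Second differences: 2074  4630  8722  14710  22954
Third differences: 2556  4092  5988  8244
Fourth differences: 1536  1896  2256
Fifth differences: 360  360
Constant fifth difference = 360.
Extend forward: 2256 + 360 = 2616;  8244 + 2616 = 10860;  22954 + 10860 = 33814;  53930 + 33814 = 87744;  112629 + 87744 = 200373

200373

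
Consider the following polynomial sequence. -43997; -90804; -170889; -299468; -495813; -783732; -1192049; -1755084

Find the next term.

-2513133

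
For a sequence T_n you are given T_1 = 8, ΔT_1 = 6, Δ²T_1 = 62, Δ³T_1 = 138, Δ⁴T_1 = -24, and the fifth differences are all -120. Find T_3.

82

Build the table forward from the leading diagonal:
Δ⁵: -120, -120, -120
Δ⁴: -24, -144, -264
Δ³: 138, 114, -30
Δ²: 62, 200, 314
Δ: 6, 68, 268
T: 8, 14, 82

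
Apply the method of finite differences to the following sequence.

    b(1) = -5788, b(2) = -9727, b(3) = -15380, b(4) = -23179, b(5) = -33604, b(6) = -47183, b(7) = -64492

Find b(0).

-3179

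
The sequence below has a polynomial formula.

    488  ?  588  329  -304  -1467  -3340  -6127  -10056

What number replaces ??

Using the last 7 terms:
First differences: -259  -633  -1163  -1873  -2787  -3929
Second differences: -374  -530  -710  -914  -1142
Third differences: -156  -180  -204  -228
Fourth differences: -24  -24  -24
Constant fourth difference = -24.
Extend backward: -156 + 24 = -132;  -374 + 132 = -242;  -259 + 242 = -17;  588 + 17 = 605

605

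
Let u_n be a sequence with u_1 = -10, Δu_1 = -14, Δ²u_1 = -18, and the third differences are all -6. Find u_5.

Build the table forward from the leading diagonal:
Third differences: -6  -6  -6  -6  -6
Second differences: -18  -24  -30  -36  -42
First differences: -14  -32  -56  -86  -122
u: -10  -24  -56  -112  -198

-198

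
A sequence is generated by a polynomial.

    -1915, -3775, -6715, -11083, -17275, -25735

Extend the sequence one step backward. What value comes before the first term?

-835

First differences: -1860, -2940, -4368, -6192, -8460
Second differences: -1080, -1428, -1824, -2268
Third differences: -348, -396, -444
Fourth differences: -48, -48
The fourth differences are constant at -48.
Work back: -348 + 48 = -300;  -1080 + 300 = -780;  -1860 + 780 = -1080;  -1915 + 1080 = -835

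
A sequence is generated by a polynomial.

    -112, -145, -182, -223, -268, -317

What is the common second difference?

-4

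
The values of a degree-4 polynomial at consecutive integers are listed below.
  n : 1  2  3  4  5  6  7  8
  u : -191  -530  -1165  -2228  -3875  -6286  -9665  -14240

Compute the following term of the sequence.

-20263

First differences: -339, -635, -1063, -1647, -2411, -3379, -4575
Second differences: -296, -428, -584, -764, -968, -1196
Third differences: -132, -156, -180, -204, -228
Fourth differences: -24, -24, -24, -24
Constant fourth difference = -24, so extend:
-228 − 24 = -252;  -1196 − 252 = -1448;  -4575 − 1448 = -6023;  -14240 − 6023 = -20263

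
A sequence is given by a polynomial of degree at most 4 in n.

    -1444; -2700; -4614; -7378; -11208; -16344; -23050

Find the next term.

-31614

D1: -1256 , -1914 , -2764 , -3830 , -5136 , -6706
D2: -658 , -850 , -1066 , -1306 , -1570
D3: -192 , -216 , -240 , -264
D4: -24 , -24 , -24
Fourth differences constant at -24.
-264 − 24 = -288;  -1570 − 288 = -1858;  -6706 − 1858 = -8564;  -23050 − 8564 = -31614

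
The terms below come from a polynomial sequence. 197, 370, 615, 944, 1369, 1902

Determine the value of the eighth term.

3340

First differences: 173, 245, 329, 425, 533
Second differences: 72, 84, 96, 108
Third differences: 12, 12, 12
The third differences are constant (12).
108 + 12 = 120;  533 + 120 = 653;  1902 + 653 = 2555
120 + 12 = 132;  653 + 132 = 785;  2555 + 785 = 3340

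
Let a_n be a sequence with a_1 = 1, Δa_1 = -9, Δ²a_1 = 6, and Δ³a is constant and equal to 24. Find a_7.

517

Build the table forward from the leading diagonal:
Third differences: 24  24  24  24  24  24  24
Second differences: 6  30  54  78  102  126  150
First differences: -9  -3  27  81  159  261  387
a: 1  -8  -11  16  97  256  517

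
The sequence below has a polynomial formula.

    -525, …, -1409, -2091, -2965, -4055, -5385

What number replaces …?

Using the last 5 terms:
D1: -682, -874, -1090, -1330
D2: -192, -216, -240
D3: -24, -24
Constant third difference = -24.
Extend backward: -192 + 24 = -168;  -682 + 168 = -514;  -1409 + 514 = -895

-895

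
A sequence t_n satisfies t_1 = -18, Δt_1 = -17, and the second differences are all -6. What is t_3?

-58

Build the table forward from the leading diagonal:
Δ²: -6  -6  -6
Δ: -17  -23  -29
t: -18  -35  -58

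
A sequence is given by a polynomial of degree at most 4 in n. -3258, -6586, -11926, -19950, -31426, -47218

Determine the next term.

-68286

Δ: -3328 , -5340 , -8024 , -11476 , -15792
Δ²: -2012 , -2684 , -3452 , -4316
Δ³: -672 , -768 , -864
Δ⁴: -96 , -96
The fourth differences are constant (-96).
-864 − 96 = -960;  -4316 − 960 = -5276;  -15792 − 5276 = -21068;  -47218 − 21068 = -68286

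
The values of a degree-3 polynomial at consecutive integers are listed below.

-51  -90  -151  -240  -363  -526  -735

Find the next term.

-996

First differences: -39 , -61 , -89 , -123 , -163 , -209
Second differences: -22 , -28 , -34 , -40 , -46
Third differences: -6 , -6 , -6 , -6
Third differences constant at -6.
-46 − 6 = -52;  -209 − 52 = -261;  -735 − 261 = -996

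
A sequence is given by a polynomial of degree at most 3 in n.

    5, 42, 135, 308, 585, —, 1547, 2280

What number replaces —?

990

Using the first 5 terms:
D1: 37  93  173  277
D2: 56  80  104
D3: 24  24
Constant third difference = 24.
Extend forward: 104 + 24 = 128;  277 + 128 = 405;  585 + 405 = 990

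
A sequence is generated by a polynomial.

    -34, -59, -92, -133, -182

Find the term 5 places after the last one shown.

-547

-25, -33, -41, -49
-8, -8, -8
Second differences constant at -8.
-49 − 8 = -57;  -182 − 57 = -239
-57 − 8 = -65;  -239 − 65 = -304
-65 − 8 = -73;  -304 − 73 = -377
-73 − 8 = -81;  -377 − 81 = -458
-81 − 8 = -89;  -458 − 89 = -547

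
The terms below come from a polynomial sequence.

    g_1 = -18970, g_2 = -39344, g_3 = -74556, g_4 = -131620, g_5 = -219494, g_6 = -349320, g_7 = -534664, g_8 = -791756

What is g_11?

-2200820

First differences: -20374, -35212, -57064, -87874, -129826, -185344, -257092
Second differences: -14838, -21852, -30810, -41952, -55518, -71748
Third differences: -7014, -8958, -11142, -13566, -16230
Fourth differences: -1944, -2184, -2424, -2664
Fifth differences: -240, -240, -240
Constant fifth difference = -240, so extend:
-2664 − 240 = -2904;  -16230 − 2904 = -19134;  -71748 − 19134 = -90882;  -257092 − 90882 = -347974;  -791756 − 347974 = -1139730
-2904 − 240 = -3144;  -19134 − 3144 = -22278;  -90882 − 22278 = -113160;  -347974 − 113160 = -461134;  -1139730 − 461134 = -1600864
-3144 − 240 = -3384;  -22278 − 3384 = -25662;  -113160 − 25662 = -138822;  -461134 − 138822 = -599956;  -1600864 − 599956 = -2200820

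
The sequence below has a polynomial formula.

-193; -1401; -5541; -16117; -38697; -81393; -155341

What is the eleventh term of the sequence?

-1119093

D1: -1208 , -4140 , -10576 , -22580 , -42696 , -73948
D2: -2932 , -6436 , -12004 , -20116 , -31252
D3: -3504 , -5568 , -8112 , -11136
D4: -2064 , -2544 , -3024
D5: -480 , -480
Fifth differences constant at -480.
-3024 − 480 = -3504;  -11136 − 3504 = -14640;  -31252 − 14640 = -45892;  -73948 − 45892 = -119840;  -155341 − 119840 = -275181
-3504 − 480 = -3984;  -14640 − 3984 = -18624;  -45892 − 18624 = -64516;  -119840 − 64516 = -184356;  -275181 − 184356 = -459537
-3984 − 480 = -4464;  -18624 − 4464 = -23088;  -64516 − 23088 = -87604;  -184356 − 87604 = -271960;  -459537 − 271960 = -731497
-4464 − 480 = -4944;  -23088 − 4944 = -28032;  -87604 − 28032 = -115636;  -271960 − 115636 = -387596;  -731497 − 387596 = -1119093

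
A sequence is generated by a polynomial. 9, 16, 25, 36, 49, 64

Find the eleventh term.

169

D1: 7, 9, 11, 13, 15
D2: 2, 2, 2, 2
The second differences are constant (2).
15 + 2 = 17;  64 + 17 = 81
17 + 2 = 19;  81 + 19 = 100
19 + 2 = 21;  100 + 21 = 121
21 + 2 = 23;  121 + 23 = 144
23 + 2 = 25;  144 + 25 = 169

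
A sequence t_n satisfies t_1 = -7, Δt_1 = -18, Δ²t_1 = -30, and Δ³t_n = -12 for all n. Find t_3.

-73

Build the table forward from the leading diagonal:
D3: -12  -12  -12
D2: -30  -42  -54
D1: -18  -48  -90
t: -7  -25  -73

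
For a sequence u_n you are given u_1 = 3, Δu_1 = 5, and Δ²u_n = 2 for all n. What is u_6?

48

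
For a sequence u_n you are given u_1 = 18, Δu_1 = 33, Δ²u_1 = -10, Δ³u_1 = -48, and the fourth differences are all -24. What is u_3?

Build the table forward from the leading diagonal:
Fourth differences: -24  -24  -24
Third differences: -48  -72  -96
Second differences: -10  -58  -130
First differences: 33  23  -35
u: 18  51  74

74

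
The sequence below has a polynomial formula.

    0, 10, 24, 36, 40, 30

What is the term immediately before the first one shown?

0

10  14  12  4  -10
4  -2  -8  -14
-6  -6  -6
The third differences are constant at -6.
Work back: 4 + 6 = 10;  10 − 10 = 0;  0 + 0 = 0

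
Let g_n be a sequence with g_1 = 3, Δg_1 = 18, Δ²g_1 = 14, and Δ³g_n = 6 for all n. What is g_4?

105

Build the table forward from the leading diagonal:
D3: 6  6  6  6
D2: 14  20  26  32
D1: 18  32  52  78
g: 3  21  53  105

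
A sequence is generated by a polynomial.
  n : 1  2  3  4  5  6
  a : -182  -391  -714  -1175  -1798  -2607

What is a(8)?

-4879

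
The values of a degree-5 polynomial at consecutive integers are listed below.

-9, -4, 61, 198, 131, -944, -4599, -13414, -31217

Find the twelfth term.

-200594

D1: 5, 65, 137, -67, -1075, -3655, -8815, -17803
D2: 60, 72, -204, -1008, -2580, -5160, -8988
D3: 12, -276, -804, -1572, -2580, -3828
D4: -288, -528, -768, -1008, -1248
D5: -240, -240, -240, -240
Fifth differences constant at -240.
-1248 − 240 = -1488;  -3828 − 1488 = -5316;  -8988 − 5316 = -14304;  -17803 − 14304 = -32107;  -31217 − 32107 = -63324
-1488 − 240 = -1728;  -5316 − 1728 = -7044;  -14304 − 7044 = -21348;  -32107 − 21348 = -53455;  -63324 − 53455 = -116779
-1728 − 240 = -1968;  -7044 − 1968 = -9012;  -21348 − 9012 = -30360;  -53455 − 30360 = -83815;  -116779 − 83815 = -200594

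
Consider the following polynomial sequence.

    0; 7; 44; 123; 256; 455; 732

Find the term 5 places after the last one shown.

3707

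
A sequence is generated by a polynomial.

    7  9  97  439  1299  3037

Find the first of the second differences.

Δ: 2, 88, 342, 860, 1738
Δ²: 86, 254, 518, 878
Δ³: 168, 264, 360
Δ⁴: 96, 96

86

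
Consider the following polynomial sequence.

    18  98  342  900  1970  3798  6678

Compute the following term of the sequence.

Δ: 80 , 244 , 558 , 1070 , 1828 , 2880
Δ²: 164 , 314 , 512 , 758 , 1052
Δ³: 150 , 198 , 246 , 294
Δ⁴: 48 , 48 , 48
Fourth differences constant at 48.
294 + 48 = 342;  1052 + 342 = 1394;  2880 + 1394 = 4274;  6678 + 4274 = 10952

10952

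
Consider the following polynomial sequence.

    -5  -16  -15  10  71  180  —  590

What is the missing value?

Using the first 6 terms:
-11, 1, 25, 61, 109
12, 24, 36, 48
12, 12, 12
Constant third difference = 12.
Extend forward: 48 + 12 = 60;  109 + 60 = 169;  180 + 169 = 349

349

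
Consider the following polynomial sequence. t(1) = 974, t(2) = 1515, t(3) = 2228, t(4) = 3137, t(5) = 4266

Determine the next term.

5639

Δ: 541  713  909  1129
Δ²: 172  196  220
Δ³: 24  24
Third differences constant at 24.
220 + 24 = 244;  1129 + 244 = 1373;  4266 + 1373 = 5639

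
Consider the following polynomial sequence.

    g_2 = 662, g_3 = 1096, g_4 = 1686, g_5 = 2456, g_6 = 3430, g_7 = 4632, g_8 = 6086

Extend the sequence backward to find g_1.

360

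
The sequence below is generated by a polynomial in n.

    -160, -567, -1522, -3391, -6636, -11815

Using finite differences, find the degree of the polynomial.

4

Δ: -407, -955, -1869, -3245, -5179
Δ²: -548, -914, -1376, -1934
Δ³: -366, -462, -558
Δ⁴: -96, -96
The fourth differences are constant, so the polynomial has degree 4.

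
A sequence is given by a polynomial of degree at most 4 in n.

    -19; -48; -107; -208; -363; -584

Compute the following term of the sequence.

First differences: -29  -59  -101  -155  -221
Second differences: -30  -42  -54  -66
Third differences: -12  -12  -12
The third differences are constant (-12).
-66 − 12 = -78;  -221 − 78 = -299;  -584 − 299 = -883

-883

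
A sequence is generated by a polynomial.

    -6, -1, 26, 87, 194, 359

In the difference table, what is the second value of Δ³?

12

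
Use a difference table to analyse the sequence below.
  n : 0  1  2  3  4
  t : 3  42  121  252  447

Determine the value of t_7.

D1: 39  79  131  195
D2: 40  52  64
D3: 12  12
Third differences constant at 12.
64 + 12 = 76;  195 + 76 = 271;  447 + 271 = 718
76 + 12 = 88;  271 + 88 = 359;  718 + 359 = 1077
88 + 12 = 100;  359 + 100 = 459;  1077 + 459 = 1536

1536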